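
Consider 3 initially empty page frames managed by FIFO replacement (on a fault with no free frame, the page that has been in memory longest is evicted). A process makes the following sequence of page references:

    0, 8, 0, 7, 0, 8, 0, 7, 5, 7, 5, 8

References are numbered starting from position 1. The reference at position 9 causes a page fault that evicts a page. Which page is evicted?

0

pos 1: 0: miss, frames (0)
pos 2: 8: miss, frames (0 8)
pos 3: 0: hit
pos 4: 7: miss, frames (0 8 7)
pos 5: 0: hit
pos 6: 8: hit
pos 7: 0: hit
pos 8: 7: hit
pos 9: 5: miss, evict 0, frames (8 7 5)
At position 9, page 0 is evicted.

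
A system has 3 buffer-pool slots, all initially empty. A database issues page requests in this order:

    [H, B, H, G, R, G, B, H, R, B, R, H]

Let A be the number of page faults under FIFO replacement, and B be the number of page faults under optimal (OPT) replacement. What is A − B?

1

Under FIFO: F F . F F . . F . F . . → 6 faults.
Under OPT: F F . F F . . F . . . . → 5 faults.
A − B = 6 − 5 = 1.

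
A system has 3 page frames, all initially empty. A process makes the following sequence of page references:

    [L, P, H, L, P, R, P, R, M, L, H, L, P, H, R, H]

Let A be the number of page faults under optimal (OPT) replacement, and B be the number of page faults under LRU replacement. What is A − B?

-2

Under OPT: F F F . . F . . F . F . . . F . → 7 faults.
Under LRU: F F F . . F . . F F F . F . F . → 9 faults.
A − B = 7 − 9 = -2.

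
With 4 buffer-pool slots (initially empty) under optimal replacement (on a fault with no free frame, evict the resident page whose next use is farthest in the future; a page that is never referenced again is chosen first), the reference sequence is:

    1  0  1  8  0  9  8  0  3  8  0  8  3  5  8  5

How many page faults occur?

1 -> miss, frames [1]
0 -> miss, frames [1, 0]
1 -> hit
8 -> miss, frames [1, 0, 8]
0 -> hit
9 -> miss, frames [1, 0, 8, 9]
8 -> hit
0 -> hit
3 -> miss, evict 9, frames [1, 0, 8, 3]
8 -> hit
0 -> hit
8 -> hit
3 -> hit
5 -> miss, evict 3, frames [1, 0, 8, 5]
8 -> hit
5 -> hit
Page faults: 6.

6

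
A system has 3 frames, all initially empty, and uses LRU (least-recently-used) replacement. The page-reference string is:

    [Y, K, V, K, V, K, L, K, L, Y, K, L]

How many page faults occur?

5

Y: miss, frames [Y]
K: miss, frames [Y, K]
V: miss, frames [Y, K, V]
K: hit
V: hit
K: hit
L: miss, evict Y, frames [V, K, L]
K: hit
L: hit
Y: miss, evict V, frames [K, L, Y]
K: hit
L: hit
Page faults: 5.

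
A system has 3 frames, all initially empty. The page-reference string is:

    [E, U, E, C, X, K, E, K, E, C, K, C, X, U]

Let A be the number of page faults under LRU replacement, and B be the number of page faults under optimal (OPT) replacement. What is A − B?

2

Under LRU: F F . F F F F . . F . . F F → 9 faults.
Under OPT: F F . F F F . . . . . . F F → 7 faults.
A − B = 9 − 7 = 2.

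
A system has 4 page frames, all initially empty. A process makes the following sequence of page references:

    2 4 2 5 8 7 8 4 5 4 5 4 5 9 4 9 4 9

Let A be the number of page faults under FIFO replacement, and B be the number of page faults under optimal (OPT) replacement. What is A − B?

1

Under FIFO: F F . F F F . . . . . . . F F . . . → 7 faults.
Under OPT: F F . F F F . . . . . . . F . . . . → 6 faults.
A − B = 7 − 6 = 1.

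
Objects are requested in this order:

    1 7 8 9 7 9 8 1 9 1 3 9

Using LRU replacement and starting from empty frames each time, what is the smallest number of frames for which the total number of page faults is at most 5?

f=1: 12 faults
f=2: 10 faults
f=3: 6 faults
f=4: 5 faults
f=5: 5 faults
Smallest f with faults ≤ 5 is 4.

4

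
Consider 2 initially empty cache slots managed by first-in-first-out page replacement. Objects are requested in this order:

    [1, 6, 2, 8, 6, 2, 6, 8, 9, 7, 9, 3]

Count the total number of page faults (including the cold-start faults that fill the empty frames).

1 -> fault, frames (1)
6 -> fault, frames (1 6)
2 -> fault, evict 1, frames (6 2)
8 -> fault, evict 6, frames (2 8)
6 -> fault, evict 2, frames (8 6)
2 -> fault, evict 8, frames (6 2)
6 -> hit
8 -> fault, evict 6, frames (2 8)
9 -> fault, evict 2, frames (8 9)
7 -> fault, evict 8, frames (9 7)
9 -> hit
3 -> fault, evict 9, frames (7 3)
Page faults: 10.

10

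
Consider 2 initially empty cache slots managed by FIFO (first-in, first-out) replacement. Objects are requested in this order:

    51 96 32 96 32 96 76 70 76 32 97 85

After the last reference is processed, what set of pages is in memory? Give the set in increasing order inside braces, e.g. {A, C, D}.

{85, 97}

51: fault, frames {51}
96: fault, frames {51,96}
32: fault, evict 51, frames {96,32}
96: hit
32: hit
96: hit
76: fault, evict 96, frames {32,76}
70: fault, evict 32, frames {76,70}
76: hit
32: fault, evict 76, frames {70,32}
97: fault, evict 70, frames {32,97}
85: fault, evict 32, frames {97,85}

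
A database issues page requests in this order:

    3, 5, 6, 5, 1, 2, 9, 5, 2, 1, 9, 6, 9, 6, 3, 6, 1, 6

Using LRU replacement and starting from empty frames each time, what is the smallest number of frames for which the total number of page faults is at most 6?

f=1: 18 faults
f=2: 13 faults
f=3: 12 faults
f=4: 8 faults
f=5: 7 faults
f=6: 6 faults
Smallest f with faults ≤ 6 is 6.

6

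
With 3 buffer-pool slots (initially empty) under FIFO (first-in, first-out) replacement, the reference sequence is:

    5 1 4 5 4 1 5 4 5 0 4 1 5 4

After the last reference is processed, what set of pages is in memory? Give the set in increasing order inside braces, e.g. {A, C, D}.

{0, 4, 5}

5 -> fault, frames {5}
1 -> fault, frames {5,1}
4 -> fault, frames {5,1,4}
5 -> hit
4 -> hit
1 -> hit
5 -> hit
4 -> hit
5 -> hit
0 -> fault, evict 5, frames {1,4,0}
4 -> hit
1 -> hit
5 -> fault, evict 1, frames {4,0,5}
4 -> hit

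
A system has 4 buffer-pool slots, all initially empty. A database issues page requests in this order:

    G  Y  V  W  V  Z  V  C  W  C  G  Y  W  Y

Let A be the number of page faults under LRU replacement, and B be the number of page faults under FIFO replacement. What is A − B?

-1

Under LRU: F F F F . F . F . . F F . . → 8 faults.
Under FIFO: F F F F . F . F . . F F F . → 9 faults.
A − B = 8 − 9 = -1.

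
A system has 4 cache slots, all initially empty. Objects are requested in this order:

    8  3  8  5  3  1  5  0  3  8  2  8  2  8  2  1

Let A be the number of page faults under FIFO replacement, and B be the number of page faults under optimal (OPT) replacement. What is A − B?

Under FIFO: F F . F . F . F . F F . . . . . → 7 faults.
Under OPT: F F . F . F . F . . F . . . . . → 6 faults.
A − B = 7 − 6 = 1.

1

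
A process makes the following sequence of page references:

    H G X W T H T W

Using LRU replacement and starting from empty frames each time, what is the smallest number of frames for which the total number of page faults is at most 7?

2

f=1: 8 faults
f=2: 7 faults
f=3: 6 faults
f=4: 6 faults
f=5: 5 faults
Smallest f with faults ≤ 7 is 2.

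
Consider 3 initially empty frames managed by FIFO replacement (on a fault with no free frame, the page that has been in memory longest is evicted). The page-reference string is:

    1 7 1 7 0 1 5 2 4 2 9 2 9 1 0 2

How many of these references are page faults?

1 → fault, frames [1]
7 → fault, frames [1, 7]
1 → hit
7 → hit
0 → fault, frames [1, 7, 0]
1 → hit
5 → fault, evict 1, frames [7, 0, 5]
2 → fault, evict 7, frames [0, 5, 2]
4 → fault, evict 0, frames [5, 2, 4]
2 → hit
9 → fault, evict 5, frames [2, 4, 9]
2 → hit
9 → hit
1 → fault, evict 2, frames [4, 9, 1]
0 → fault, evict 4, frames [9, 1, 0]
2 → fault, evict 9, frames [1, 0, 2]
Page faults: 10.

10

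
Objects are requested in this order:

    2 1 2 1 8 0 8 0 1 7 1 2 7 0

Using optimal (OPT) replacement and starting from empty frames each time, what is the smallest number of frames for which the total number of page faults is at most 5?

4

f=1: 14 faults
f=2: 8 faults
f=3: 6 faults
f=4: 5 faults
f=5: 5 faults
Smallest f with faults ≤ 5 is 4.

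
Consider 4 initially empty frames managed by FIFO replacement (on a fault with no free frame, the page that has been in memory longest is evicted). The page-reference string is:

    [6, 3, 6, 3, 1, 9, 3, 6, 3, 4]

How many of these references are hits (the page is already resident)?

5

6 → fault, frames {6}
3 → fault, frames {6,3}
6 → hit
3 → hit
1 → fault, frames {6,3,1}
9 → fault, frames {6,3,1,9}
3 → hit
6 → hit
3 → hit
4 → fault, evict 6, frames {3,1,9,4}
Hits: 5.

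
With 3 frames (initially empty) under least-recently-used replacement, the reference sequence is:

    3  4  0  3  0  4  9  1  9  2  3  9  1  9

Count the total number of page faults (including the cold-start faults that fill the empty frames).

8

3: fault, frames [3]
4: fault, frames [3, 4]
0: fault, frames [3, 4, 0]
3: hit
0: hit
4: hit
9: fault, evict 3, frames [0, 4, 9]
1: fault, evict 0, frames [4, 9, 1]
9: hit
2: fault, evict 4, frames [1, 9, 2]
3: fault, evict 1, frames [9, 2, 3]
9: hit
1: fault, evict 2, frames [3, 9, 1]
9: hit
Page faults: 8.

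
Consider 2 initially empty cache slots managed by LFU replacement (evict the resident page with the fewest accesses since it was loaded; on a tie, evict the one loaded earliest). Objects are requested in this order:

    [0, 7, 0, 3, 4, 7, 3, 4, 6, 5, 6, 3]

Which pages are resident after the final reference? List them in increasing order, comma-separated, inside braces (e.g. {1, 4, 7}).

{0, 3}

0: miss, frames (0)
7: miss, frames (0 7)
0: hit
3: miss, evict 7, frames (0 3)
4: miss, evict 3, frames (0 4)
7: miss, evict 4, frames (0 7)
3: miss, evict 7, frames (0 3)
4: miss, evict 3, frames (0 4)
6: miss, evict 4, frames (0 6)
5: miss, evict 6, frames (0 5)
6: miss, evict 5, frames (0 6)
3: miss, evict 6, frames (0 3)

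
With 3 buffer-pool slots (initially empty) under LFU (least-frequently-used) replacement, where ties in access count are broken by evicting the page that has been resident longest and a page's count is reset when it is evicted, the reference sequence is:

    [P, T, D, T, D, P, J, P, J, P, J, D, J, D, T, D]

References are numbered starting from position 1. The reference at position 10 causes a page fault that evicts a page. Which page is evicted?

J

pos 1: P -> miss, frames {P}
pos 2: T -> miss, frames {P,T}
pos 3: D -> miss, frames {P,T,D}
pos 4: T -> hit
pos 5: D -> hit
pos 6: P -> hit
pos 7: J -> miss, evict P, frames {T,D,J}
pos 8: P -> miss, evict J, frames {T,D,P}
pos 9: J -> miss, evict P, frames {T,D,J}
pos 10: P -> miss, evict J, frames {T,D,P}
At position 10, page J is evicted.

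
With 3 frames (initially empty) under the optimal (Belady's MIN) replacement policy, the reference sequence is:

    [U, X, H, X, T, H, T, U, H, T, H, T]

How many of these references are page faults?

4

U -> miss, frames [U]
X -> miss, frames [U, X]
H -> miss, frames [U, X, H]
X -> hit
T -> miss, evict X, frames [U, H, T]
H -> hit
T -> hit
U -> hit
H -> hit
T -> hit
H -> hit
T -> hit
Page faults: 4.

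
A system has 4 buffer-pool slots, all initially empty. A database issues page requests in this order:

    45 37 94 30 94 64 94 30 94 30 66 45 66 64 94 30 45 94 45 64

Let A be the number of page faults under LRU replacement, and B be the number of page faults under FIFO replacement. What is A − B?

Under LRU: F F F F . F . . . . F F . F F F F . . . → 11 faults.
Under FIFO: F F F F . F . . . . F F . . F F . . . F → 10 faults.
A − B = 11 − 10 = 1.

1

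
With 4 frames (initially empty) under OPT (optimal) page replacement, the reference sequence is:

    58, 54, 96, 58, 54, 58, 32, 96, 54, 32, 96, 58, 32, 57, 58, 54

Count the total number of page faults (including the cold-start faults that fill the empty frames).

58: miss, frames [58]
54: miss, frames [58, 54]
96: miss, frames [58, 54, 96]
58: hit
54: hit
58: hit
32: miss, frames [58, 54, 96, 32]
96: hit
54: hit
32: hit
96: hit
58: hit
32: hit
57: miss, evict 32, frames [58, 54, 96, 57]
58: hit
54: hit
Page faults: 5.

5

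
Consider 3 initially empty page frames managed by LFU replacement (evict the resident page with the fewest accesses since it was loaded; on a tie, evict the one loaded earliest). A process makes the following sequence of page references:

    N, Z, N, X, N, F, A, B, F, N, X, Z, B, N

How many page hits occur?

N → fault, frames (N)
Z → fault, frames (N Z)
N → hit
X → fault, frames (N Z X)
N → hit
F → fault, evict Z, frames (N X F)
A → fault, evict X, frames (N F A)
B → fault, evict F, frames (N A B)
F → fault, evict A, frames (N B F)
N → hit
X → fault, evict B, frames (N F X)
Z → fault, evict F, frames (N X Z)
B → fault, evict X, frames (N Z B)
N → hit
Hits: 4.

4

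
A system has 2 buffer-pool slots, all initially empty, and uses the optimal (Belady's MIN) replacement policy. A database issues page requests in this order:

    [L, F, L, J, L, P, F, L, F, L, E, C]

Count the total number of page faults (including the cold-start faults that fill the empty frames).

7

L -> fault, frames (L)
F -> fault, frames (L F)
L -> hit
J -> fault, evict F, frames (L J)
L -> hit
P -> fault, evict J, frames (L P)
F -> fault, evict P, frames (L F)
L -> hit
F -> hit
L -> hit
E -> fault, evict F, frames (L E)
C -> fault, evict E, frames (L C)
Page faults: 7.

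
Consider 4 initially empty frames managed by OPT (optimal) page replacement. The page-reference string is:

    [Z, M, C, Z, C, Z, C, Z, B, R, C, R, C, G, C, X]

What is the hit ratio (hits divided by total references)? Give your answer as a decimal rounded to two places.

0.56

Z → fault, frames [Z]
M → fault, frames [Z, M]
C → fault, frames [Z, M, C]
Z → hit
C → hit
Z → hit
C → hit
Z → hit
B → fault, frames [Z, M, C, B]
R → fault, evict B, frames [Z, M, C, R]
C → hit
R → hit
C → hit
G → fault, evict R, frames [Z, M, C, G]
C → hit
X → fault, evict G, frames [Z, M, C, X]
Hits: 9 of 16 references → 9/16 = 0.5625.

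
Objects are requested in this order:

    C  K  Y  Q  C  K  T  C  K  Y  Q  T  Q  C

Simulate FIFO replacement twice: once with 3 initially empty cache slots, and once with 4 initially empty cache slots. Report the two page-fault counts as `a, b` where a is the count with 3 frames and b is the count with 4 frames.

10, 11

3 frames: F F F F F F F . . F F . . F → 10 faults.
4 frames: F F F F . . F F F F F F . F → 11 faults.
11 > 10: adding a frame increased faults — Belady's anomaly.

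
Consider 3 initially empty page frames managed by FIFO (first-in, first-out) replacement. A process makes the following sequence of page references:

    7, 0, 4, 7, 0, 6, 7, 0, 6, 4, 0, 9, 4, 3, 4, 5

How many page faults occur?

10

7 -> miss, frames [7]
0 -> miss, frames [7, 0]
4 -> miss, frames [7, 0, 4]
7 -> hit
0 -> hit
6 -> miss, evict 7, frames [0, 4, 6]
7 -> miss, evict 0, frames [4, 6, 7]
0 -> miss, evict 4, frames [6, 7, 0]
6 -> hit
4 -> miss, evict 6, frames [7, 0, 4]
0 -> hit
9 -> miss, evict 7, frames [0, 4, 9]
4 -> hit
3 -> miss, evict 0, frames [4, 9, 3]
4 -> hit
5 -> miss, evict 4, frames [9, 3, 5]
Page faults: 10.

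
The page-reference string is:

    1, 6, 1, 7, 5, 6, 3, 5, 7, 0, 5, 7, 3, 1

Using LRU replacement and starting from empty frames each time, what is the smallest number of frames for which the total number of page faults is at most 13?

2

f=1: 14 faults
f=2: 13 faults
f=3: 10 faults
f=4: 7 faults
f=5: 7 faults
f=6: 6 faults
Smallest f with faults ≤ 13 is 2.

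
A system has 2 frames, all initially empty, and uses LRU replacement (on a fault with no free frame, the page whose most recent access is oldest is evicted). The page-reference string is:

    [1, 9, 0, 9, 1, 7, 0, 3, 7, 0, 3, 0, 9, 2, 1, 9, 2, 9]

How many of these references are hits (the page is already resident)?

3

1: miss, frames {1}
9: miss, frames {1,9}
0: miss, evict 1, frames {9,0}
9: hit
1: miss, evict 0, frames {9,1}
7: miss, evict 9, frames {1,7}
0: miss, evict 1, frames {7,0}
3: miss, evict 7, frames {0,3}
7: miss, evict 0, frames {3,7}
0: miss, evict 3, frames {7,0}
3: miss, evict 7, frames {0,3}
0: hit
9: miss, evict 3, frames {0,9}
2: miss, evict 0, frames {9,2}
1: miss, evict 9, frames {2,1}
9: miss, evict 2, frames {1,9}
2: miss, evict 1, frames {9,2}
9: hit
Hits: 3.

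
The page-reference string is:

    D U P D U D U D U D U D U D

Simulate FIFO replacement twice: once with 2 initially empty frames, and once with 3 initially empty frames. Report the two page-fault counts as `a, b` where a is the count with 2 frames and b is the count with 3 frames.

2 frames: F F F F F . . . . . . . . . → 5 faults.
3 frames: F F F . . . . . . . . . . . → 3 faults.
3 < 5: adding a frame reduced faults, as is typical.

5, 3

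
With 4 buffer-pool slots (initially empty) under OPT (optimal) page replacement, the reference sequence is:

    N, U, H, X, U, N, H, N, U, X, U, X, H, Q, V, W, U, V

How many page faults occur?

N -> fault, frames {N}
U -> fault, frames {N,U}
H -> fault, frames {N,U,H}
X -> fault, frames {N,U,H,X}
U -> hit
N -> hit
H -> hit
N -> hit
U -> hit
X -> hit
U -> hit
X -> hit
H -> hit
Q -> fault, evict X, frames {N,U,H,Q}
V -> fault, evict Q, frames {N,U,H,V}
W -> fault, evict H, frames {N,U,V,W}
U -> hit
V -> hit
Page faults: 7.

7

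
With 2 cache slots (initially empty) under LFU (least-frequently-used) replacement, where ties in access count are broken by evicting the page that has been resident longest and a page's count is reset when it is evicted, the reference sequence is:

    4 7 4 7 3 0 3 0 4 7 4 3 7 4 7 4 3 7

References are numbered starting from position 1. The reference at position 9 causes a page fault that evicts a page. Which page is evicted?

pos 1: 4: fault, frames (4)
pos 2: 7: fault, frames (4 7)
pos 3: 4: hit
pos 4: 7: hit
pos 5: 3: fault, evict 4, frames (7 3)
pos 6: 0: fault, evict 3, frames (7 0)
pos 7: 3: fault, evict 0, frames (7 3)
pos 8: 0: fault, evict 3, frames (7 0)
pos 9: 4: fault, evict 0, frames (7 4)
At position 9, page 0 is evicted.

0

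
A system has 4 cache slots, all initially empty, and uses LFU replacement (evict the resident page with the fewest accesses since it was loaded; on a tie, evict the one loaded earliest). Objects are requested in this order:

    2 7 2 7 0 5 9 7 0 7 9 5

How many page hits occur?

5

2 → fault, frames (2)
7 → fault, frames (2 7)
2 → hit
7 → hit
0 → fault, frames (2 7 0)
5 → fault, frames (2 7 0 5)
9 → fault, evict 0, frames (2 7 5 9)
7 → hit
0 → fault, evict 5, frames (2 7 9 0)
7 → hit
9 → hit
5 → fault, evict 0, frames (2 7 9 5)
Hits: 5.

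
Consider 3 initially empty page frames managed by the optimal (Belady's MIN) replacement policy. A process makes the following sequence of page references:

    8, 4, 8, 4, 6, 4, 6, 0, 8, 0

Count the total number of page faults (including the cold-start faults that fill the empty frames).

8 -> fault, frames [8]
4 -> fault, frames [8, 4]
8 -> hit
4 -> hit
6 -> fault, frames [8, 4, 6]
4 -> hit
6 -> hit
0 -> fault, evict 6, frames [8, 4, 0]
8 -> hit
0 -> hit
Page faults: 4.

4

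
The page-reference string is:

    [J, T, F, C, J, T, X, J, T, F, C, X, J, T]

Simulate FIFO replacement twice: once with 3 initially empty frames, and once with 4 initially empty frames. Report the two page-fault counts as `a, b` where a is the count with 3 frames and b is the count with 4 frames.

3 frames: F F F F F F F . . F F . F F → 11 faults.
4 frames: F F F F . . F F F F F F F F → 12 faults.
12 > 11: adding a frame increased faults — Belady's anomaly.

11, 12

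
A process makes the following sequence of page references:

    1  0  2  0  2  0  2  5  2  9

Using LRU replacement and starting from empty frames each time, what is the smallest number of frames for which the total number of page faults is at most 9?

f=1: 10 faults
f=2: 5 faults
f=3: 5 faults
f=4: 5 faults
f=5: 5 faults
Smallest f with faults ≤ 9 is 2.

2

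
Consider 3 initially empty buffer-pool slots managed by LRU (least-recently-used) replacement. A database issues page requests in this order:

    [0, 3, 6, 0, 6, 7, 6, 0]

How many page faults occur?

0 -> fault, frames [0]
3 -> fault, frames [0, 3]
6 -> fault, frames [0, 3, 6]
0 -> hit
6 -> hit
7 -> fault, evict 3, frames [0, 6, 7]
6 -> hit
0 -> hit
Page faults: 4.

4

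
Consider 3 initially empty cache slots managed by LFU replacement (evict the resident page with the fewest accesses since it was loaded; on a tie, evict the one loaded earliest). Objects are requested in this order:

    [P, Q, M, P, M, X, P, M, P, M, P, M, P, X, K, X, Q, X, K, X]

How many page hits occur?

P -> miss, frames {P}
Q -> miss, frames {P,Q}
M -> miss, frames {P,Q,M}
P -> hit
M -> hit
X -> miss, evict Q, frames {P,M,X}
P -> hit
M -> hit
P -> hit
M -> hit
P -> hit
M -> hit
P -> hit
X -> hit
K -> miss, evict X, frames {P,M,K}
X -> miss, evict K, frames {P,M,X}
Q -> miss, evict X, frames {P,M,Q}
X -> miss, evict Q, frames {P,M,X}
K -> miss, evict X, frames {P,M,K}
X -> miss, evict K, frames {P,M,X}
Hits: 10.

10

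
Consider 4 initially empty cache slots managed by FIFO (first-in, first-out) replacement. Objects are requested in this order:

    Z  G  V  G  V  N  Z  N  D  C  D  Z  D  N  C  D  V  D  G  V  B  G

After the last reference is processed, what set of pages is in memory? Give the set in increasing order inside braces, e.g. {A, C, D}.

Z → miss, frames (Z)
G → miss, frames (Z G)
V → miss, frames (Z G V)
G → hit
V → hit
N → miss, frames (Z G V N)
Z → hit
N → hit
D → miss, evict Z, frames (G V N D)
C → miss, evict G, frames (V N D C)
D → hit
Z → miss, evict V, frames (N D C Z)
D → hit
N → hit
C → hit
D → hit
V → miss, evict N, frames (D C Z V)
D → hit
G → miss, evict D, frames (C Z V G)
V → hit
B → miss, evict C, frames (Z V G B)
G → hit

{B, G, V, Z}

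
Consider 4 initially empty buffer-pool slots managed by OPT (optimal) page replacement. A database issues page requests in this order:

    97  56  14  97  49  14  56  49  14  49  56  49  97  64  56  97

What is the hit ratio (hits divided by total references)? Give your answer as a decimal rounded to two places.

0.69

97 → fault, frames (97)
56 → fault, frames (97 56)
14 → fault, frames (97 56 14)
97 → hit
49 → fault, frames (97 56 14 49)
14 → hit
56 → hit
49 → hit
14 → hit
49 → hit
56 → hit
49 → hit
97 → hit
64 → fault, evict 49, frames (97 56 14 64)
56 → hit
97 → hit
Hits: 11 of 16 references → 11/16 = 0.6875.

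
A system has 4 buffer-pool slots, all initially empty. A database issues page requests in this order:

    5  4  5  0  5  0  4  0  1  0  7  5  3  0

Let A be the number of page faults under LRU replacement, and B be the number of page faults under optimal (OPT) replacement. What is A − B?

Under LRU: F F . F . . . . F . F F F . → 7 faults.
Under OPT: F F . F . . . . F . F . F . → 6 faults.
A − B = 7 − 6 = 1.

1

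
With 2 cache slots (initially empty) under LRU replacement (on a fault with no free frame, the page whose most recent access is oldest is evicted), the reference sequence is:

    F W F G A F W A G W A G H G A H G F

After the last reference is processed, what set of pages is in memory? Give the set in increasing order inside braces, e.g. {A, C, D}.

F -> miss, frames (F)
W -> miss, frames (F W)
F -> hit
G -> miss, evict W, frames (F G)
A -> miss, evict F, frames (G A)
F -> miss, evict G, frames (A F)
W -> miss, evict A, frames (F W)
A -> miss, evict F, frames (W A)
G -> miss, evict W, frames (A G)
W -> miss, evict A, frames (G W)
A -> miss, evict G, frames (W A)
G -> miss, evict W, frames (A G)
H -> miss, evict A, frames (G H)
G -> hit
A -> miss, evict H, frames (G A)
H -> miss, evict G, frames (A H)
G -> miss, evict A, frames (H G)
F -> miss, evict H, frames (G F)

{F, G}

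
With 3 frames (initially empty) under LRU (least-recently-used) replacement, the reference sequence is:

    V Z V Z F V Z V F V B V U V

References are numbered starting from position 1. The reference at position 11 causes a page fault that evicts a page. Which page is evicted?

Z

pos 1: V -> miss, frames [V]
pos 2: Z -> miss, frames [V, Z]
pos 3: V -> hit
pos 4: Z -> hit
pos 5: F -> miss, frames [V, Z, F]
pos 6: V -> hit
pos 7: Z -> hit
pos 8: V -> hit
pos 9: F -> hit
pos 10: V -> hit
pos 11: B -> miss, evict Z, frames [F, V, B]
At position 11, page Z is evicted.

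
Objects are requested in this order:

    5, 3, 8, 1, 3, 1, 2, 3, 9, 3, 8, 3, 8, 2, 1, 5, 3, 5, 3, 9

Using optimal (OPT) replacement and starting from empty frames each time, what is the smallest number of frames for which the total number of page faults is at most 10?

f=1: 20 faults
f=2: 11 faults
f=3: 9 faults
f=4: 8 faults
f=5: 7 faults
f=6: 6 faults
Smallest f with faults ≤ 10 is 3.

3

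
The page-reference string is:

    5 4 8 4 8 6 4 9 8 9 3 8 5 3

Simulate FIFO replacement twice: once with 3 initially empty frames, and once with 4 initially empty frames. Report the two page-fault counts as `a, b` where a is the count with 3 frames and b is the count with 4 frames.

8, 7

3 frames: F F F . . F . F . . F F F . → 8 faults.
4 frames: F F F . . F . F . . F . F . → 7 faults.
7 < 8: adding a frame reduced faults, as is typical.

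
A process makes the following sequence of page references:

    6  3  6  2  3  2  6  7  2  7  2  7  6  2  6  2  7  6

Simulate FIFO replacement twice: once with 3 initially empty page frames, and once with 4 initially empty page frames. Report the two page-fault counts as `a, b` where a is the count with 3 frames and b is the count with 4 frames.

3 frames: F F . F . . . F . . . . F . . . . . → 5 faults.
4 frames: F F . F . . . F . . . . . . . . . . → 4 faults.
4 < 5: adding a frame reduced faults, as is typical.

5, 4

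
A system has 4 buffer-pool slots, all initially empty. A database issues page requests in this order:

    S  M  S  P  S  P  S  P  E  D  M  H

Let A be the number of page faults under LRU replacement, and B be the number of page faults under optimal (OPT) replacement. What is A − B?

Under LRU: F F . F . . . . F F F F → 7 faults.
Under OPT: F F . F . . . . F F . F → 6 faults.
A − B = 7 − 6 = 1.

1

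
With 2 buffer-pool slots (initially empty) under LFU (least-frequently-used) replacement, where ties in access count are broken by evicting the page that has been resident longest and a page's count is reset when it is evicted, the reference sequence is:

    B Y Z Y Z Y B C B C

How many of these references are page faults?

B: miss, frames {B}
Y: miss, frames {B,Y}
Z: miss, evict B, frames {Y,Z}
Y: hit
Z: hit
Y: hit
B: miss, evict Z, frames {Y,B}
C: miss, evict B, frames {Y,C}
B: miss, evict C, frames {Y,B}
C: miss, evict B, frames {Y,C}
Page faults: 7.

7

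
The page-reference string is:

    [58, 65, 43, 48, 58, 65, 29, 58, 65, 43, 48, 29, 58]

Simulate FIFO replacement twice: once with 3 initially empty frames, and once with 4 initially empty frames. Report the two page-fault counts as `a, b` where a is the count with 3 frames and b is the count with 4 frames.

10, 11

3 frames: F F F F F F F . . F F . F → 10 faults.
4 frames: F F F F . . F F F F F F F → 11 faults.
11 > 10: adding a frame increased faults — Belady's anomaly.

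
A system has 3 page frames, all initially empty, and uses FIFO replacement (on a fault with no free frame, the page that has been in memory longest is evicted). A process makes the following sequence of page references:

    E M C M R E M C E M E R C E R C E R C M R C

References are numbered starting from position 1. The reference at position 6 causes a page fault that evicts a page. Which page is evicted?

M

pos 1: E → fault, frames {E}
pos 2: M → fault, frames {E,M}
pos 3: C → fault, frames {E,M,C}
pos 4: M → hit
pos 5: R → fault, evict E, frames {M,C,R}
pos 6: E → fault, evict M, frames {C,R,E}
At position 6, page M is evicted.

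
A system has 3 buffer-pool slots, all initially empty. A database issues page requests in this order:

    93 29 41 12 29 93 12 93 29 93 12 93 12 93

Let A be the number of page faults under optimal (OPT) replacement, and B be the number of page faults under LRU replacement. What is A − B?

Under OPT: F F F F . . . . . . . . . . → 4 faults.
Under LRU: F F F F . F . . . . . . . . → 5 faults.
A − B = 4 − 5 = -1.

-1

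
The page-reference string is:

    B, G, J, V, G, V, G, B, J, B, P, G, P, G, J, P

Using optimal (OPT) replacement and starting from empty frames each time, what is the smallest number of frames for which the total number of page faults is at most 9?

f=1: 16 faults
f=2: 9 faults
f=3: 6 faults
f=4: 5 faults
f=5: 5 faults
Smallest f with faults ≤ 9 is 2.

2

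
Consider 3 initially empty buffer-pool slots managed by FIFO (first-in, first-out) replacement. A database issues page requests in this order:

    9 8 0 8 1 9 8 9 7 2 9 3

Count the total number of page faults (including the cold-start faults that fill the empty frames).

10

9 -> fault, frames [9]
8 -> fault, frames [9, 8]
0 -> fault, frames [9, 8, 0]
8 -> hit
1 -> fault, evict 9, frames [8, 0, 1]
9 -> fault, evict 8, frames [0, 1, 9]
8 -> fault, evict 0, frames [1, 9, 8]
9 -> hit
7 -> fault, evict 1, frames [9, 8, 7]
2 -> fault, evict 9, frames [8, 7, 2]
9 -> fault, evict 8, frames [7, 2, 9]
3 -> fault, evict 7, frames [2, 9, 3]
Page faults: 10.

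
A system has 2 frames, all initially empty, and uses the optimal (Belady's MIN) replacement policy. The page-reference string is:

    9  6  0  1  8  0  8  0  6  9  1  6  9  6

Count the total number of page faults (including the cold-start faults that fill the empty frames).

9: miss, frames (9)
6: miss, frames (9 6)
0: miss, evict 9, frames (6 0)
1: miss, evict 6, frames (0 1)
8: miss, evict 1, frames (0 8)
0: hit
8: hit
0: hit
6: miss, evict 8, frames (0 6)
9: miss, evict 0, frames (6 9)
1: miss, evict 9, frames (6 1)
6: hit
9: miss, evict 1, frames (6 9)
6: hit
Page faults: 9.

9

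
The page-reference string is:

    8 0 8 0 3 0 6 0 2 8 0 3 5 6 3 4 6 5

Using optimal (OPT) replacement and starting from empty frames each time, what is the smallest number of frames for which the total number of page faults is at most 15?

f=1: 18 faults
f=2: 11 faults
f=3: 9 faults
f=4: 8 faults
f=5: 7 faults
f=6: 7 faults
f=7: 7 faults
Smallest f with faults ≤ 15 is 2.

2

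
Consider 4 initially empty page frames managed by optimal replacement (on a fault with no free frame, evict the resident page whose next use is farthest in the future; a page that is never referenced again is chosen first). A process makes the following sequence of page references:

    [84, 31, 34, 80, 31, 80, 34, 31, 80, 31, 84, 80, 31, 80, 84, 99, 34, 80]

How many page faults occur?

84: miss, frames [84]
31: miss, frames [84, 31]
34: miss, frames [84, 31, 34]
80: miss, frames [84, 31, 34, 80]
31: hit
80: hit
34: hit
31: hit
80: hit
31: hit
84: hit
80: hit
31: hit
80: hit
84: hit
99: miss, evict 31, frames [84, 34, 80, 99]
34: hit
80: hit
Page faults: 5.

5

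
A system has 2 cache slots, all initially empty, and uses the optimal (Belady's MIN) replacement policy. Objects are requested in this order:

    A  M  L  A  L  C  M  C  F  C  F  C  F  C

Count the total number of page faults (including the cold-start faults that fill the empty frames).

A -> miss, frames [A]
M -> miss, frames [A, M]
L -> miss, evict M, frames [A, L]
A -> hit
L -> hit
C -> miss, evict L, frames [A, C]
M -> miss, evict A, frames [C, M]
C -> hit
F -> miss, evict M, frames [C, F]
C -> hit
F -> hit
C -> hit
F -> hit
C -> hit
Page faults: 6.

6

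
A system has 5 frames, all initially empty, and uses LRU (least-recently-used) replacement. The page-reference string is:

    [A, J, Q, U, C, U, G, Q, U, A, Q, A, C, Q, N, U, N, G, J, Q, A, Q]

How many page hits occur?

A -> miss, frames (A)
J -> miss, frames (A J)
Q -> miss, frames (A J Q)
U -> miss, frames (A J Q U)
C -> miss, frames (A J Q U C)
U -> hit
G -> miss, evict A, frames (J Q C U G)
Q -> hit
U -> hit
A -> miss, evict J, frames (C G Q U A)
Q -> hit
A -> hit
C -> hit
Q -> hit
N -> miss, evict G, frames (U A C Q N)
U -> hit
N -> hit
G -> miss, evict A, frames (C Q U N G)
J -> miss, evict C, frames (Q U N G J)
Q -> hit
A -> miss, evict U, frames (N G J Q A)
Q -> hit
Hits: 11.

11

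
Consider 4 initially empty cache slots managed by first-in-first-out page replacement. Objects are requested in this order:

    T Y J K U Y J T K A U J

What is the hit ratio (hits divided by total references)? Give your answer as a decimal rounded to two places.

0.33

T: miss, frames (T)
Y: miss, frames (T Y)
J: miss, frames (T Y J)
K: miss, frames (T Y J K)
U: miss, evict T, frames (Y J K U)
Y: hit
J: hit
T: miss, evict Y, frames (J K U T)
K: hit
A: miss, evict J, frames (K U T A)
U: hit
J: miss, evict K, frames (U T A J)
Hits: 4 of 12 references → 4/12 = 0.3333.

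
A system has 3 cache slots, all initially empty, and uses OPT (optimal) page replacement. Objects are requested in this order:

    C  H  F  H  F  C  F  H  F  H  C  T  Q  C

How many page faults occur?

5

C: miss, frames (C)
H: miss, frames (C H)
F: miss, frames (C H F)
H: hit
F: hit
C: hit
F: hit
H: hit
F: hit
H: hit
C: hit
T: miss, evict F, frames (C H T)
Q: miss, evict T, frames (C H Q)
C: hit
Page faults: 5.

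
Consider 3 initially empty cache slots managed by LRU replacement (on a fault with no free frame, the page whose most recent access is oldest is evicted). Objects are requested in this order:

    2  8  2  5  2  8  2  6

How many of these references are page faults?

4

2 → miss, frames {2}
8 → miss, frames {2,8}
2 → hit
5 → miss, frames {8,2,5}
2 → hit
8 → hit
2 → hit
6 → miss, evict 5, frames {8,2,6}
Page faults: 4.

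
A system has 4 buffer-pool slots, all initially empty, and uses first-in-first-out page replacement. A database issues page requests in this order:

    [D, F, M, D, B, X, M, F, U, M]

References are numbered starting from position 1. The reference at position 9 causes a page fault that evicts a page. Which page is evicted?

F

pos 1: D: fault, frames {D}
pos 2: F: fault, frames {D,F}
pos 3: M: fault, frames {D,F,M}
pos 4: D: hit
pos 5: B: fault, frames {D,F,M,B}
pos 6: X: fault, evict D, frames {F,M,B,X}
pos 7: M: hit
pos 8: F: hit
pos 9: U: fault, evict F, frames {M,B,X,U}
At position 9, page F is evicted.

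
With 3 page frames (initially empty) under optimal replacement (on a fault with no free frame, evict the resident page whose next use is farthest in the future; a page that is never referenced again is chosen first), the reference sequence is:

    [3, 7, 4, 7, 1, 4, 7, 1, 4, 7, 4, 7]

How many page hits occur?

8

3: fault, frames (3)
7: fault, frames (3 7)
4: fault, frames (3 7 4)
7: hit
1: fault, evict 3, frames (7 4 1)
4: hit
7: hit
1: hit
4: hit
7: hit
4: hit
7: hit
Hits: 8.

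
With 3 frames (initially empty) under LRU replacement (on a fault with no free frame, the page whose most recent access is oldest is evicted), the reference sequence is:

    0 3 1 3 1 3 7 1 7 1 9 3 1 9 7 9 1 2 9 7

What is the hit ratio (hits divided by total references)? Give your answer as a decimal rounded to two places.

0.55

0 -> fault, frames {0}
3 -> fault, frames {0,3}
1 -> fault, frames {0,3,1}
3 -> hit
1 -> hit
3 -> hit
7 -> fault, evict 0, frames {1,3,7}
1 -> hit
7 -> hit
1 -> hit
9 -> fault, evict 3, frames {7,1,9}
3 -> fault, evict 7, frames {1,9,3}
1 -> hit
9 -> hit
7 -> fault, evict 3, frames {1,9,7}
9 -> hit
1 -> hit
2 -> fault, evict 7, frames {9,1,2}
9 -> hit
7 -> fault, evict 1, frames {2,9,7}
Hits: 11 of 20 references → 11/20 = 0.5500.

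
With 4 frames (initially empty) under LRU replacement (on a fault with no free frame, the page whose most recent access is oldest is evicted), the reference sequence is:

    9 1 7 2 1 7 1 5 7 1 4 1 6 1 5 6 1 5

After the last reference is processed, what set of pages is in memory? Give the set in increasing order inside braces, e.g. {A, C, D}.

9: miss, frames [9]
1: miss, frames [9, 1]
7: miss, frames [9, 1, 7]
2: miss, frames [9, 1, 7, 2]
1: hit
7: hit
1: hit
5: miss, evict 9, frames [2, 7, 1, 5]
7: hit
1: hit
4: miss, evict 2, frames [5, 7, 1, 4]
1: hit
6: miss, evict 5, frames [7, 4, 1, 6]
1: hit
5: miss, evict 7, frames [4, 6, 1, 5]
6: hit
1: hit
5: hit

{1, 4, 5, 6}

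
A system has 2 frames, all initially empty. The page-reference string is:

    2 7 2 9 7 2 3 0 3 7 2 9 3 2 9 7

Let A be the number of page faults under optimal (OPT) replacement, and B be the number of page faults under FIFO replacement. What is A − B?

-2

Under OPT: F F . F . F F F . F F F . F . F → 11 faults.
Under FIFO: F F . F . F F F . F F F F F F F → 13 faults.
A − B = 11 − 13 = -2.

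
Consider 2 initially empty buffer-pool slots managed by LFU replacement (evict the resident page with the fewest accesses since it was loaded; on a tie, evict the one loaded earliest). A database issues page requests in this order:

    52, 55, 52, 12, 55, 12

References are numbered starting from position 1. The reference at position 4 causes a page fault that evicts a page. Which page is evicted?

55

pos 1: 52 -> miss, frames (52)
pos 2: 55 -> miss, frames (52 55)
pos 3: 52 -> hit
pos 4: 12 -> miss, evict 55, frames (52 12)
At position 4, page 55 is evicted.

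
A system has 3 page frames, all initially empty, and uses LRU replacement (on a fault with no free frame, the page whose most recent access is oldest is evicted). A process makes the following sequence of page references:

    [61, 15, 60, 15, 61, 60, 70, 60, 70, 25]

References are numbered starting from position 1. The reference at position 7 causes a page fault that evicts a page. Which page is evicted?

15

pos 1: 61: fault, frames {61}
pos 2: 15: fault, frames {61,15}
pos 3: 60: fault, frames {61,15,60}
pos 4: 15: hit
pos 5: 61: hit
pos 6: 60: hit
pos 7: 70: fault, evict 15, frames {61,60,70}
At position 7, page 15 is evicted.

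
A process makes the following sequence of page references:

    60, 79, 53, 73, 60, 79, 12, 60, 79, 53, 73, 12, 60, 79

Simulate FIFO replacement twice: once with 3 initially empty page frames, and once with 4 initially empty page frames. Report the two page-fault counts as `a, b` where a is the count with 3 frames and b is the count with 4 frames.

11, 12

3 frames: F F F F F F F . . F F . F F → 11 faults.
4 frames: F F F F . . F F F F F F F F → 12 faults.
12 > 11: adding a frame increased faults — Belady's anomaly.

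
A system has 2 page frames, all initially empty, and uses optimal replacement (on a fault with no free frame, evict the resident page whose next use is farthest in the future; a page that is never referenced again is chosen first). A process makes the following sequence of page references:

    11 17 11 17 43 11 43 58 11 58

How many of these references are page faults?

11: fault, frames (11)
17: fault, frames (11 17)
11: hit
17: hit
43: fault, evict 17, frames (11 43)
11: hit
43: hit
58: fault, evict 43, frames (11 58)
11: hit
58: hit
Page faults: 4.

4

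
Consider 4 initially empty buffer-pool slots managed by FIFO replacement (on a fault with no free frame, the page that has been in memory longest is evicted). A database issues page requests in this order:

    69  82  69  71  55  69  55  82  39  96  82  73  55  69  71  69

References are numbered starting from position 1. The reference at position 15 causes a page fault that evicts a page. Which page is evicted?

82

pos 1: 69 -> miss, frames {69}
pos 2: 82 -> miss, frames {69,82}
pos 3: 69 -> hit
pos 4: 71 -> miss, frames {69,82,71}
pos 5: 55 -> miss, frames {69,82,71,55}
pos 6: 69 -> hit
pos 7: 55 -> hit
pos 8: 82 -> hit
pos 9: 39 -> miss, evict 69, frames {82,71,55,39}
pos 10: 96 -> miss, evict 82, frames {71,55,39,96}
pos 11: 82 -> miss, evict 71, frames {55,39,96,82}
pos 12: 73 -> miss, evict 55, frames {39,96,82,73}
pos 13: 55 -> miss, evict 39, frames {96,82,73,55}
pos 14: 69 -> miss, evict 96, frames {82,73,55,69}
pos 15: 71 -> miss, evict 82, frames {73,55,69,71}
At position 15, page 82 is evicted.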